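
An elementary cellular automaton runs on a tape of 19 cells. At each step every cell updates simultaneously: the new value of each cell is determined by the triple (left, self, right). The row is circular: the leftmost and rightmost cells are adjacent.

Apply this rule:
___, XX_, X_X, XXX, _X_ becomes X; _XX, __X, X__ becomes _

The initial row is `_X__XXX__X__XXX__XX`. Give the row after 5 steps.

XX___XX__X___XX___X
XX_X__X__X_X__X_X__
_XXX__X__XXX__XXX__
__XX__X___XX___XX_X
___X__X_X__X_X__XXX

___X__X_X__X_X__XXX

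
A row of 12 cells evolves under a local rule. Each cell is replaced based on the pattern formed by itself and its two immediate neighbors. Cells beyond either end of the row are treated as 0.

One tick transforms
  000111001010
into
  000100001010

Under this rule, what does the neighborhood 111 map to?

0

At position 4 the neighborhood is 111; the next row has 0 there.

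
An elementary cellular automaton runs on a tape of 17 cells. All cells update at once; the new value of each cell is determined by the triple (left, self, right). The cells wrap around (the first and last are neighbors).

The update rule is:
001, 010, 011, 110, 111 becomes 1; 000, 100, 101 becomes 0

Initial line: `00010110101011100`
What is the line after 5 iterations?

00110110101011100
01110110101011100
11110110101011100
11110110101011101
11110110101011101

11110110101011101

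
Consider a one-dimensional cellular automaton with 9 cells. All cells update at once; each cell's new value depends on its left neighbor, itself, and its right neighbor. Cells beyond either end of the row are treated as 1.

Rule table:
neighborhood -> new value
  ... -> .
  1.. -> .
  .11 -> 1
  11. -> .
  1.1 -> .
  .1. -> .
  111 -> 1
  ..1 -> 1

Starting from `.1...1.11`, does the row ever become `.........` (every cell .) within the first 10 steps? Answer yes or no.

....1..11
...1..111
..1..1111
.1..11111
...111111
..1111111
.11111111
.11111111  (fixed point — unchanged through step 10)
step 10 is .11111111, still not uniform .

no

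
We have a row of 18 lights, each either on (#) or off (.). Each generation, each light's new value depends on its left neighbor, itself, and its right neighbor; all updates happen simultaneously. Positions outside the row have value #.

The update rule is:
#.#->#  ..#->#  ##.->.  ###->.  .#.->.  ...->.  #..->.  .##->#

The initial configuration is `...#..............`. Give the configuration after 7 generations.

..#..............#
.#..............##
#..............##.
..............##.#
.............##.##
............##.##.
...........##.##.#

...........##.##.#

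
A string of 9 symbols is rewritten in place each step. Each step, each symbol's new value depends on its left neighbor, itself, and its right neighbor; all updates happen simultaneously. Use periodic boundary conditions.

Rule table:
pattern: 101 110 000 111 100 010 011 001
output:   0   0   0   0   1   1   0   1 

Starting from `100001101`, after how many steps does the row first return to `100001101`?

4

010010000
111111000
000000101
100001101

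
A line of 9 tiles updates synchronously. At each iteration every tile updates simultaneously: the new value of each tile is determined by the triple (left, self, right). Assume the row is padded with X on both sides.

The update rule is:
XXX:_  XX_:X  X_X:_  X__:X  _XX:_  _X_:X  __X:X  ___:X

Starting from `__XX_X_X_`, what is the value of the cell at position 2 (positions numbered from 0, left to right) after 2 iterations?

iteration 1: XX_X_X_X_
iteration 2: _X_X_X_X_
position 2 holds _

_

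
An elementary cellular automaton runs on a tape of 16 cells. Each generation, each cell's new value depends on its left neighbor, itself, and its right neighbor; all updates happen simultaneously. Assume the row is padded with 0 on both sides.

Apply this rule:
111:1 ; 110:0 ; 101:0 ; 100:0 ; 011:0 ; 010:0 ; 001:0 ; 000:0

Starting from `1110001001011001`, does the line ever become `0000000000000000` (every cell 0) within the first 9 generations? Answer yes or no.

yes

0100000000000000
0000000000000000
all cells are 0 at generation 2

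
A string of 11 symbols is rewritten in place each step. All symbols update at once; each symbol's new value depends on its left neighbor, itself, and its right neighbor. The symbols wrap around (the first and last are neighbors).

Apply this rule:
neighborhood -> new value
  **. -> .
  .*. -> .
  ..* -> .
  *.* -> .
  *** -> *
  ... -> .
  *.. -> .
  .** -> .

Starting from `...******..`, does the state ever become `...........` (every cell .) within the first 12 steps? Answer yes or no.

step 1: ....****...
step 2: .....**....
step 3: ...........
all cells are . at step 3

yes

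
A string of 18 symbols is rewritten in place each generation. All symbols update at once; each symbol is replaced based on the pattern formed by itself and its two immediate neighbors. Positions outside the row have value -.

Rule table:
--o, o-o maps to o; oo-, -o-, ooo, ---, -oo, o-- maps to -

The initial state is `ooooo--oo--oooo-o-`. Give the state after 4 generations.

------o---o----o--
-----o---o----o---
----o---o----o----
---o---o----o-----

---o---o----o-----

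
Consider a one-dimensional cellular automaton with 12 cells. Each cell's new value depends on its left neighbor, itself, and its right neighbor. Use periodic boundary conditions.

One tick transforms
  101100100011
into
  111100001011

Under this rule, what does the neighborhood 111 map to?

1

At position 11 the neighborhood is 111; the next row has 1 there.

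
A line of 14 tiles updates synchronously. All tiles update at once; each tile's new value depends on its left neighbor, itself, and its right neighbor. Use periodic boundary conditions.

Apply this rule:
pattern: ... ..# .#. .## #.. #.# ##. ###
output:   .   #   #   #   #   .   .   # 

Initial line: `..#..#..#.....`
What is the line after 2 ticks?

.#########....
#########.#...

#########.#...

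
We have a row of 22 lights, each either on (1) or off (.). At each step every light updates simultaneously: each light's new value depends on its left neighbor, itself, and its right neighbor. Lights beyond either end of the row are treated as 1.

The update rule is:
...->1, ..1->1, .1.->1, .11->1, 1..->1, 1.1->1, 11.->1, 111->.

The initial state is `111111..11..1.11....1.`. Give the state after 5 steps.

.....11111111111111111
111111................
.....11111111111111111  (repeats step 1; period 2)
step 5: .....11111111111111111

.....11111111111111111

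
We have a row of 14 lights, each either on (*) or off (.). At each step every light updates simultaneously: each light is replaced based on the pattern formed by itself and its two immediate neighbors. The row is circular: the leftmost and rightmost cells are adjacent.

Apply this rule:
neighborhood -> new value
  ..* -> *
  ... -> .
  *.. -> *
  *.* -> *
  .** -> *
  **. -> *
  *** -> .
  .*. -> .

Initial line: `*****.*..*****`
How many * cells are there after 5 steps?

step 1: ....**.***....
step 2: ...*****.**...
step 3: ..**...*****..
step 4: .****.**...**.
step 5: **..*****.****
count of *: 11

11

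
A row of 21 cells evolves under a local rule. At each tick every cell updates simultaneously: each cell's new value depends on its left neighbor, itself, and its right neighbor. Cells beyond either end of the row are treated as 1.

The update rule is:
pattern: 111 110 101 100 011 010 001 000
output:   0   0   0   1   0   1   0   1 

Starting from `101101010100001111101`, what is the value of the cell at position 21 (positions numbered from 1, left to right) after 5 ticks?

0

tick 1: 000001010111100000000
tick 2: 111101010000011111110
tick 3: 000001011111000000000
tick 4: 111101000000111111110
tick 5: 000001111110000000000
position 21 holds 0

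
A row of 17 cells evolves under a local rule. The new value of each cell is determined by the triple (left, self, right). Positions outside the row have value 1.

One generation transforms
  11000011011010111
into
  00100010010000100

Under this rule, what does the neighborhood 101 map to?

0

At position 8 the neighborhood is 101; the next row has 0 there.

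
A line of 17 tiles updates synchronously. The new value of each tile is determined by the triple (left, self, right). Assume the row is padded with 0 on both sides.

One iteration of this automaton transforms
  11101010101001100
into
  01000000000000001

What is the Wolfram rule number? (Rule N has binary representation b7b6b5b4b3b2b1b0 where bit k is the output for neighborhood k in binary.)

position 1: 111 → 1  (bit 7 = 1)
position 2: 110 → 0  (bit 6 = 0)
position 3: 101 → 0  (bit 5 = 0)
position 11: 100 → 0  (bit 4 = 0)
position 0: 011 → 0  (bit 3 = 0)
position 4: 010 → 0  (bit 2 = 0)
position 12: 001 → 0  (bit 1 = 0)
position 16: 000 → 1  (bit 0 = 1)
bits b7..b0 = 10000001 = 129

129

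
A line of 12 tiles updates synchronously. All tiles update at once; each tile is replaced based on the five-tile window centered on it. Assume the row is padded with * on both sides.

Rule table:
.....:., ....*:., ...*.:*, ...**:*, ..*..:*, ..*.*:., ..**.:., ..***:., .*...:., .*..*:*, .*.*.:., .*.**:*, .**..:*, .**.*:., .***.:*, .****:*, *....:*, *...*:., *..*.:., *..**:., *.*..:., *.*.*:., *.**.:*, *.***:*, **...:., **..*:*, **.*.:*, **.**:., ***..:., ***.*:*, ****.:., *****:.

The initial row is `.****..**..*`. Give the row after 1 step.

.**..*..**..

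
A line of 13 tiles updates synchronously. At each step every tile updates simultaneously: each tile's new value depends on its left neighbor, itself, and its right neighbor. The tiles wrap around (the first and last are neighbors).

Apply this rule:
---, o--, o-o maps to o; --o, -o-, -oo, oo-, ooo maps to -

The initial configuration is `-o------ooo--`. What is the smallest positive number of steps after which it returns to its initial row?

--ooooo----oo
o------ooo---
-ooooo----oo-
------ooo---o
ooooo----oo--
-----ooo---o-
oooo----oo--o
----ooo---o--
ooo----oo--oo
---ooo---o---
oo----oo--ooo
--ooo---o----
o----oo--oooo
-ooo---o-----
----oo--ooooo
ooo---o------
---oo--ooooo-
oo---o------o
--oo--ooooo--
o---o------oo
-oo--ooooo---
---o------ooo
oo--ooooo----
--o------ooo-
o--ooooo----o
-o------ooo--

26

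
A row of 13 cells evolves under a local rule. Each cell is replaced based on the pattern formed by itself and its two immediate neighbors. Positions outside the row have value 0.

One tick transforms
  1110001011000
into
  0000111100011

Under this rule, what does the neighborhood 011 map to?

0

At position 0 the neighborhood is 011; the next row has 0 there.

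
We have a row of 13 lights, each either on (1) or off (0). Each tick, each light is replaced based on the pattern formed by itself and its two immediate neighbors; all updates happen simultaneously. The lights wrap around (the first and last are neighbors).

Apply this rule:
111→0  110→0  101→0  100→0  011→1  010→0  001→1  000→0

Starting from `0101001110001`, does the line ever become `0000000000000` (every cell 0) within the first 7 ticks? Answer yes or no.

no

tick 1: 0000011000010
tick 2: 0000110000100
tick 3: 0001100001000
tick 4: 0011000010000
tick 5: 0110000100000
tick 6: 1100001000000
tick 7: 1000010000001
tick 7 is 1000010000001, still not uniform 0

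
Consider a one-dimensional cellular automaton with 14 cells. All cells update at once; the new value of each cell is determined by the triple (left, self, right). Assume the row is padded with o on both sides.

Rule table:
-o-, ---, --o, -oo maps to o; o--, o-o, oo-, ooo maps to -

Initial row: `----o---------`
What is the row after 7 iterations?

-oooo-oooooooo
-o----o-------
-o-oooo-oooooo
-o-o----o-----
-o-o-oooo-oooo
-o-o-o----o---
-o-o-o-oooo-oo

-o-o-o-oooo-oo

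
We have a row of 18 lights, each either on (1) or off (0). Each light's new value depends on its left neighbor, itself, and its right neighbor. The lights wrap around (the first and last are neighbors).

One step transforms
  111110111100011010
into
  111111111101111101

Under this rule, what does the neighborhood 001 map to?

At position 12 the neighborhood is 001; the next row has 1 there.

1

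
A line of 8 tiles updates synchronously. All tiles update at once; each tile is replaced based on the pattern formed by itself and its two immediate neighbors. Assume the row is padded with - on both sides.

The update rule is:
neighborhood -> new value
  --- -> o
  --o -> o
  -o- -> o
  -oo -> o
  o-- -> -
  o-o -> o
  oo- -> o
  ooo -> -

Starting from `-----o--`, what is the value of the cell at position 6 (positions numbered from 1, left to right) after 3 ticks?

o

oooooo-o
o----ooo
o-oooo-o
position 6 holds o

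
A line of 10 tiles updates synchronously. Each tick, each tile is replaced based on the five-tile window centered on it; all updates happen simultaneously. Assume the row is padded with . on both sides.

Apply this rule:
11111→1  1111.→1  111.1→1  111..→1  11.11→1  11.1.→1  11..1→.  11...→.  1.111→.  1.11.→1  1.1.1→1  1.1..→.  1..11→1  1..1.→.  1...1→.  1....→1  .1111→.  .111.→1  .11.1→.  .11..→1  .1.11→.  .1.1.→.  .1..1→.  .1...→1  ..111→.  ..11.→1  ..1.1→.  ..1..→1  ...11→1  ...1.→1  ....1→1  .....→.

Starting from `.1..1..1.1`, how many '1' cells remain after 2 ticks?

5

11..1.....
11..111...
count of 1: 5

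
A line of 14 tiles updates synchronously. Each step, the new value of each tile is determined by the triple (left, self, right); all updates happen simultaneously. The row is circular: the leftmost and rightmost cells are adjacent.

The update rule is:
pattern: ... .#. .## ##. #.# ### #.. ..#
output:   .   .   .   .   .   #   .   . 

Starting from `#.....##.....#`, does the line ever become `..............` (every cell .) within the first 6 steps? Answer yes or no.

yes

..............
all cells are . at step 1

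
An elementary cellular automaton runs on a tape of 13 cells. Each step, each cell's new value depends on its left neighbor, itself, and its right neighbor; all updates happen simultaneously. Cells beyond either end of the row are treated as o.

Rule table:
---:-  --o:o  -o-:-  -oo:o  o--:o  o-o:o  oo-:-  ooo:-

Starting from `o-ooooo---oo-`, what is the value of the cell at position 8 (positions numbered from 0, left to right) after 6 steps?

-oo----o-oo-o
oo-o--o-oo-oo
--o-oo-oo-oo-
oo-oo-oo-oo-o
--oo-oo-oo-oo
ooo-oo-oo-oo-
position 8 holds o

o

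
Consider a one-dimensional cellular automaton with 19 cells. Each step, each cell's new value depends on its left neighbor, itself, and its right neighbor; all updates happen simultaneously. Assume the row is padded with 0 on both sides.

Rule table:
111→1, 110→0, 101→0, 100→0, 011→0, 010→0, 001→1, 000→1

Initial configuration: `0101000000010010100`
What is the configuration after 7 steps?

step 1: 1000011111100100001
step 2: 0011101111001001110
step 3: 1101000110010010100
step 4: 0000011000100100001
step 5: 1111100011001001110
step 6: 0111001100010010100
step 7: 1010010001100100001

1010010001100100001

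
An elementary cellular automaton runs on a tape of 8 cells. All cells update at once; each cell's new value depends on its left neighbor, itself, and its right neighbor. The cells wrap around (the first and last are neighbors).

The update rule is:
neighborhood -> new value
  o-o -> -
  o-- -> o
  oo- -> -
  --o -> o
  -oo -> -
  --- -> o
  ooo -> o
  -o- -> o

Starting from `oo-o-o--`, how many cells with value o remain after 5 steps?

5

step 1: ---o-ooo
step 2: oooo--o-
step 3: -oo-ooo-
step 4: o----o-o
step 5: -ooooo--
count of o: 5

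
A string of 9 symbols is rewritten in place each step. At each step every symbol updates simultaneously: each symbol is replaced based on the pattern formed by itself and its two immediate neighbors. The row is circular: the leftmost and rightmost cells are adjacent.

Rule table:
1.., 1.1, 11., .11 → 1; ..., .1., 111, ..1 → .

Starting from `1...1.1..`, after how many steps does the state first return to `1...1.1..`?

.1...1.1.
..1...1.1
1..1...1.
.1..1...1
1.1..1...
.1.1..1..
..1.1..1.
...1.1..1
1...1.1..

9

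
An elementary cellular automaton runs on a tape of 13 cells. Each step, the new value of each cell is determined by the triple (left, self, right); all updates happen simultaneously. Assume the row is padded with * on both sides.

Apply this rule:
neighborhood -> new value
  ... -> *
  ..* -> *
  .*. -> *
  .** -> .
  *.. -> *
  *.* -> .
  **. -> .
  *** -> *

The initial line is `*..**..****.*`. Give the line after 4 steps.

**.**.***...*

.**..**.**...
...**.....***
***..*****.**
**.**.***...*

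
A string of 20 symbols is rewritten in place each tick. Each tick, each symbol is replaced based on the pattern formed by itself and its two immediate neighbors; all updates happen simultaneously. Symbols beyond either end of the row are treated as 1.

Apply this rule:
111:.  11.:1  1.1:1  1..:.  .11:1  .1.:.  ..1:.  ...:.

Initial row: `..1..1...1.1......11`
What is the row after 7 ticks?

...................1

..........1.......1.
...................1
...................1  (fixed point — unchanged through tick 7)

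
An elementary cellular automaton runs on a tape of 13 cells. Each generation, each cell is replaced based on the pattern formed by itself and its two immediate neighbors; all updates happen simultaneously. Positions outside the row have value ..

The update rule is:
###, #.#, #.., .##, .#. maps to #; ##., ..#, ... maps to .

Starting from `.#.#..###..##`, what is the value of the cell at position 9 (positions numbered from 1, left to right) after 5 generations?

.####.##.#.#.
.###.##.#####
.##.##.#####.
.#.##.#####.#
.###.#####.##
position 9 holds #

#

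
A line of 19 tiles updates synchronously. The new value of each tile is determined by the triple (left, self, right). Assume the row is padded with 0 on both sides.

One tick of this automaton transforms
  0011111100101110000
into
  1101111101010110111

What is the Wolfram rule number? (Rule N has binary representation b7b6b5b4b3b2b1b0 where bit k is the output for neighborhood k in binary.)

227

position 3: 111 → 1  (bit 7 = 1)
position 7: 110 → 1  (bit 6 = 1)
position 11: 101 → 1  (bit 5 = 1)
position 8: 100 → 0  (bit 4 = 0)
position 2: 011 → 0  (bit 3 = 0)
position 10: 010 → 0  (bit 2 = 0)
position 1: 001 → 1  (bit 1 = 1)
position 0: 000 → 1  (bit 0 = 1)
bits b7..b0 = 11100011 = 227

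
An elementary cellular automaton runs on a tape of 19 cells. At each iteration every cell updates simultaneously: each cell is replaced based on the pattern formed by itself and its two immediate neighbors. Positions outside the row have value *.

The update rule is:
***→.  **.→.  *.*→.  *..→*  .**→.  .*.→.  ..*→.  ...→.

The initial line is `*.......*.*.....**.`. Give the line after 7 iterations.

.*..*..*.........*.

iteration 1: .*.........*.......
iteration 2: ..*.........*......
iteration 3: *..*.........*.....
iteration 4: .*..*.........*....
iteration 5: ..*..*.........*...
iteration 6: *..*..*.........*..
iteration 7: .*..*..*.........*.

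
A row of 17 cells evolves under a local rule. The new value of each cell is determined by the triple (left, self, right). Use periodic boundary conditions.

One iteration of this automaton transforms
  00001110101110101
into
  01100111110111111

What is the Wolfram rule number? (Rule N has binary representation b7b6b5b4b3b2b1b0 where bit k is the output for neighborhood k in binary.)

229

position 5: 111 → 1  (bit 7 = 1)
position 6: 110 → 1  (bit 6 = 1)
position 7: 101 → 1  (bit 5 = 1)
position 0: 100 → 0  (bit 4 = 0)
position 4: 011 → 0  (bit 3 = 0)
position 8: 010 → 1  (bit 2 = 1)
position 3: 001 → 0  (bit 1 = 0)
position 1: 000 → 1  (bit 0 = 1)
bits b7..b0 = 11100101 = 229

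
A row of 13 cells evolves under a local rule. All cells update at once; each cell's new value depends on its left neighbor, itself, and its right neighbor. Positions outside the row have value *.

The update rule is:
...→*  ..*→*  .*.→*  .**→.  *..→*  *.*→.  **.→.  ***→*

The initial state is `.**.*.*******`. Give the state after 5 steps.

****...*...**

....*..******
*******.*****
******...****
*****.***.***
****...*...**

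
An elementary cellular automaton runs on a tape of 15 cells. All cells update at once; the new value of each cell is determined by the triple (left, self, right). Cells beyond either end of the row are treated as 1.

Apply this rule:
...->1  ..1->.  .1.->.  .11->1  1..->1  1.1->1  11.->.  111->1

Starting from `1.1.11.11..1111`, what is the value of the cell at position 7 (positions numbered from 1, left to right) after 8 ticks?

tick 1: .1.11.11.1.1111
tick 2: 1.11.11.1.11111
tick 3: .11.11.1.111111
tick 4: 11.11.1.1111111
tick 5: 1.11.1.11111111
tick 6: .11.1.111111111
tick 7: 11.1.1111111111
tick 8: 1.1.11111111111
position 7 holds 1

1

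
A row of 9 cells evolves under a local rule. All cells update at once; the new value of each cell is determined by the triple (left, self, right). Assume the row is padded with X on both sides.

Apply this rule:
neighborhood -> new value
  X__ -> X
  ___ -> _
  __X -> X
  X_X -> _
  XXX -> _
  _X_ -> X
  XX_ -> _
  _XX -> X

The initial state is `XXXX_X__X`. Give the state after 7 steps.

_____XXXX
X___XX___
_X_XX_X_X
_X_X__X_X
_X_XXXX_X
_X_X____X
_X_XX__XX

_X_XX__XX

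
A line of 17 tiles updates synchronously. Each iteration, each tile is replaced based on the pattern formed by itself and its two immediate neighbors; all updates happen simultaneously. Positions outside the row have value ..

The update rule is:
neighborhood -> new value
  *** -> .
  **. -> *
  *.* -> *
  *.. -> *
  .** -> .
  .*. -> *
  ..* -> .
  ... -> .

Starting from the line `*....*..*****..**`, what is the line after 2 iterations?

**...**.....**..*
.**...**.....**.*

.**...**.....**.*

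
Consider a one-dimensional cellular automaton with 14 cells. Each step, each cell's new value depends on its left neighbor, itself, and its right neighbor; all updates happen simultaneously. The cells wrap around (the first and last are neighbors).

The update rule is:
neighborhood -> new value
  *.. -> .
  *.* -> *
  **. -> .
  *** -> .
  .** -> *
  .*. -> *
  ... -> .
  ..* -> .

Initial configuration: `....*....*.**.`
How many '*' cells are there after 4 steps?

2

....*....***..
....*....*....
....*....*....  (fixed point — unchanged through step 4)
count of *: 2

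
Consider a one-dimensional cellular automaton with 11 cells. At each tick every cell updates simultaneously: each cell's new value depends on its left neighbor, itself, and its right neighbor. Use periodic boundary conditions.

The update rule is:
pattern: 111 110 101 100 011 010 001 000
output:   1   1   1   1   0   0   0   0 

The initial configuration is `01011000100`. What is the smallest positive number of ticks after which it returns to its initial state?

tick 1: 00101100010
tick 2: 00010110001
tick 3: 10001011000
tick 4: 01000101100
tick 5: 00100010110
tick 6: 00010001011
tick 7: 10001000101
tick 8: 11000100010
tick 9: 01100010001
tick 10: 10110001000
tick 11: 01011000100

11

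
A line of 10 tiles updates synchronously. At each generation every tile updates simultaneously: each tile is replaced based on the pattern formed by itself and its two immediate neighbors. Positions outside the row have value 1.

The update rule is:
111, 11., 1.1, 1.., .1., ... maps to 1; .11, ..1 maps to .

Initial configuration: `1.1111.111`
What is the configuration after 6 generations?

1111111.11

11.1111.11
111.1111.1
1111.1111.
11111.1111
111111.111
1111111.11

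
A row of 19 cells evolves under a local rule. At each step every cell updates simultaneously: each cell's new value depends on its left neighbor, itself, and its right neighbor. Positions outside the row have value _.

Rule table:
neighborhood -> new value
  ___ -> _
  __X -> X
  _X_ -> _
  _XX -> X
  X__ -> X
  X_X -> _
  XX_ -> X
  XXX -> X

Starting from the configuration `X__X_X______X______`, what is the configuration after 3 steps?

step 1: _XX___X____X_X_____
step 2: XXXX_X_X__X___X____
step 3: XXXX____XX_X_X_X___

XXXX____XX_X_X_X___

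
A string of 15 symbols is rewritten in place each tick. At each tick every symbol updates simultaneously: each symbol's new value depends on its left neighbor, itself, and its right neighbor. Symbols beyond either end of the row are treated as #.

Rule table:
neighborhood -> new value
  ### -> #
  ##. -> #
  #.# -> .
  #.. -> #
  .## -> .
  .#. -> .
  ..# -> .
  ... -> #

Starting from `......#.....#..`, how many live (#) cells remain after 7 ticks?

12

#####..####..#.
######..####...
#######..#####.
########..####.
#########..###.
##########..##.
###########..#.
count of #: 12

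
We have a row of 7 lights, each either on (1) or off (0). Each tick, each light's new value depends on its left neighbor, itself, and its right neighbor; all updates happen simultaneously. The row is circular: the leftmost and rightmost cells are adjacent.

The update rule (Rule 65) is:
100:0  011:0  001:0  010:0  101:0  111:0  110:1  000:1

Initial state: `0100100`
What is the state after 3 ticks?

0000001
0111100
0000101

0000101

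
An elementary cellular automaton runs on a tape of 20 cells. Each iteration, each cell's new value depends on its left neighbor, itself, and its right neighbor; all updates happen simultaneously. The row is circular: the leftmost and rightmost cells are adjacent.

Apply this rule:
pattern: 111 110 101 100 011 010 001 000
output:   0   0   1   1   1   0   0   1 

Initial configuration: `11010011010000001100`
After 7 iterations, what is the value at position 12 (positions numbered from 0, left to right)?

10101010101111101010
01010101011000010101
10101010110111001010
01010101101100100101
10101011011010010010
01010110110101001001
10101101101010100100
position 12 holds 1

1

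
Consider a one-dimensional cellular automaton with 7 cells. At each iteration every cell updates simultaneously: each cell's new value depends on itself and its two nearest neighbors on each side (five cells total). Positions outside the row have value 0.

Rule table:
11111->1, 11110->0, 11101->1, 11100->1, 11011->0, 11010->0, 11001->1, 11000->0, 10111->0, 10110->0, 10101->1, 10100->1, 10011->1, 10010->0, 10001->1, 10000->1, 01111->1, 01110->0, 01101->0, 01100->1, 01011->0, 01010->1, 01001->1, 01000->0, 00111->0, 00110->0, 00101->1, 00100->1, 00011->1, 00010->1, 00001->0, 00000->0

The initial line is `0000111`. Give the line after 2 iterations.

0001001
0011101

0011101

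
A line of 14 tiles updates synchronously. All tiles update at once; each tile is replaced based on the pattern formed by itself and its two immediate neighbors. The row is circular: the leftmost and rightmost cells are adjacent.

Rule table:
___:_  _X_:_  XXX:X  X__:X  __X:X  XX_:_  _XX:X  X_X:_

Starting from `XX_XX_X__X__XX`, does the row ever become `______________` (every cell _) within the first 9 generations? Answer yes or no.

no

X__X___XX_XXXX
_XX_X_XX__XXXX
_X____X_XXXXX_
X_X__X__XXXX_X
___XX_XXXXX__X
X_XX__XXXX_XX_
__X_XXXXX__X__
_X__XXXX_XX_X_
X_XXXXX__X___X
generation 9 is X_XXXXX__X___X, still not uniform _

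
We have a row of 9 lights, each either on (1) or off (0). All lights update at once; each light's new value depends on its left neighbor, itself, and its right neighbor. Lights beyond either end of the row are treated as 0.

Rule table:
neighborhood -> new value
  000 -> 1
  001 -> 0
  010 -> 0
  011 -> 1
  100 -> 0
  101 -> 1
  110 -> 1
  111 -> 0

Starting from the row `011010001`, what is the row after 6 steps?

101111010

011100100
010100001
001001100
100001101
001101110
101111010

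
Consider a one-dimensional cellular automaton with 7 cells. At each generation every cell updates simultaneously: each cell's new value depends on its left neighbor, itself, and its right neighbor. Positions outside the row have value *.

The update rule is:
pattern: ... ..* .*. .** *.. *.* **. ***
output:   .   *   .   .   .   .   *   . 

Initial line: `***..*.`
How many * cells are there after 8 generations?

2

..*.*..
.*....*
.....*.
....*..
...*..*
..*..*.
.*..*..
...*..*
count of *: 2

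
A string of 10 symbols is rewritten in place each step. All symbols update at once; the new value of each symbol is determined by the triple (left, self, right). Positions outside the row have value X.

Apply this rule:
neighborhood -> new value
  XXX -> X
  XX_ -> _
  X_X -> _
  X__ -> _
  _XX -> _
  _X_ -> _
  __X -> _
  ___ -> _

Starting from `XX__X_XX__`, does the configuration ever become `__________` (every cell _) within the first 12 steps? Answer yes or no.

X_________
__________
all cells are _ at step 2

yes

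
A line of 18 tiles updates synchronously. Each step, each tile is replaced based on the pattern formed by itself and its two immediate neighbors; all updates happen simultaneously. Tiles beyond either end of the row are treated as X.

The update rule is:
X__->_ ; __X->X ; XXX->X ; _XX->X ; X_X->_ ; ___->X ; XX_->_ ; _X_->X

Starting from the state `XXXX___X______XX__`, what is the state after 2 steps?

XXX__XXX_XXXXXX__X
XX__XXX__XXXXX__XX

XX__XXX__XXXXX__XX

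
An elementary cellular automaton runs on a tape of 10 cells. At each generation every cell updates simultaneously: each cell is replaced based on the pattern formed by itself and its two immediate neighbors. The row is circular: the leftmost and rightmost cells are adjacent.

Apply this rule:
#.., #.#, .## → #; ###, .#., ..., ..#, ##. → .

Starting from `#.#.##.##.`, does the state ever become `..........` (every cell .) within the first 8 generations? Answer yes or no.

.#.##.##.#
#.##.##.#.
.##.##.#.#
##.##.#.#.
#.##.#.#.#
.##.#.#.##
##.#.#.##.
#.#.#.##.#
generation 8 is #.#.#.##.#, still not uniform .

no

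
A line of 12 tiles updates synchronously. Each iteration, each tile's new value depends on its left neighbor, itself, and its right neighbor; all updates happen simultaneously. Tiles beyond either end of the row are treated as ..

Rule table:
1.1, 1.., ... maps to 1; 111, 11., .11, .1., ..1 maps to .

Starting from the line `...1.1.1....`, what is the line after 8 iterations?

iteration 1: 11..1.1.1111
iteration 2: ..1..1.1....
iteration 3: 1..1..1.1111
iteration 4: .1..1..1....
iteration 5: ..1..1..1111
iteration 6: 1..1..1.....
iteration 7: .1..1..11111
iteration 8: ..1..1......

..1..1......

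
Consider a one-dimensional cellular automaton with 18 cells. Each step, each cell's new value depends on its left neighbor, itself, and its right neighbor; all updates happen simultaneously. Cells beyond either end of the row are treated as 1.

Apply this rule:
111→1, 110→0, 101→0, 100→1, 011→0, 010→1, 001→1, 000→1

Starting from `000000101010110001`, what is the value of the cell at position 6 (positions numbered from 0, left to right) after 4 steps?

0

111111101010001110
111111001011110100
111110111001100111
111100010110011011
position 6 holds 0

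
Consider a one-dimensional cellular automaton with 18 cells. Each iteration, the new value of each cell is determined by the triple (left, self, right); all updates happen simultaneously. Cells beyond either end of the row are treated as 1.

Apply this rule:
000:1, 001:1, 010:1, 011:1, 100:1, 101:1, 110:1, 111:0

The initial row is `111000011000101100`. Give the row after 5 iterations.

001111111111111111

iteration 1: 001111111111111111
iteration 2: 111000000000000000
iteration 3: 001111111111111111  (repeats iteration 1; period 2)
iteration 5: 001111111111111111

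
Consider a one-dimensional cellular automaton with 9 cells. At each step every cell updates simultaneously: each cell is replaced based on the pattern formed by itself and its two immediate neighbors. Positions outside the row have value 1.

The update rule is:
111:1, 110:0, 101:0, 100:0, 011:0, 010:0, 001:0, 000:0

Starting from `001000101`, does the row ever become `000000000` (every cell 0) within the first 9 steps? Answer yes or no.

000000000
all cells are 0 at step 1

yes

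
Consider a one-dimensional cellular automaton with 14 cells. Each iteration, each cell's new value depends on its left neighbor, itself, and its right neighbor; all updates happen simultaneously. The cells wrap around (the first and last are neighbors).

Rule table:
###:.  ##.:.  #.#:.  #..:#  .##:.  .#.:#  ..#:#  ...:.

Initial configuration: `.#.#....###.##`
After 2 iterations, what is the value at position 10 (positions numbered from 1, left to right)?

.

.#.##..#......
##...####.....
position 10 holds .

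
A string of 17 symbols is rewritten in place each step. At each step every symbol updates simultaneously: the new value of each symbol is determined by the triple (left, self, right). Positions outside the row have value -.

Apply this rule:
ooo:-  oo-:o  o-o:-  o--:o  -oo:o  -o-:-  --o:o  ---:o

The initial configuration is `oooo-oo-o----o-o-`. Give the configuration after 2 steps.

-oo--ooooo--oooo-

step 1: o--o-oo--oooo---o
step 2: -oo--ooooo--oooo-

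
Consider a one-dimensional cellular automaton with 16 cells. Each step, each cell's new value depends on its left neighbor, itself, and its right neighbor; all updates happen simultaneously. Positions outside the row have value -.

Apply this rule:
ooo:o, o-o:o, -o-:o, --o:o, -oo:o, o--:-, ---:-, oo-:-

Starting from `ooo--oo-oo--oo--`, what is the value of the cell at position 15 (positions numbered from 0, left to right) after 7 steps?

step 1: oo--oo-oo--oo---
step 2: o--oo-oo--oo----
step 3: o-oo-oo--oo-----
step 4: ooo-oo--oo------
step 5: oo-oo--oo-------
step 6: o-oo--oo--------
step 7: ooo--oo---------
position 15 holds -

-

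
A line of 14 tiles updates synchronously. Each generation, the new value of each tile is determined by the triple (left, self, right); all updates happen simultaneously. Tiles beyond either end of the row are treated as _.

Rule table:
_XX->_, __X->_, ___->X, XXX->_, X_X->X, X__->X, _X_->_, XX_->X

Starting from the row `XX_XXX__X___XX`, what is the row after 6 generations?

_XX__XX__XX__X
__XX__XX__XX__
X__XX__XX__XXX
_X__XX__XX___X
__X__XX__XXX__
X__X__XX___XXX

X__X__XX___XXX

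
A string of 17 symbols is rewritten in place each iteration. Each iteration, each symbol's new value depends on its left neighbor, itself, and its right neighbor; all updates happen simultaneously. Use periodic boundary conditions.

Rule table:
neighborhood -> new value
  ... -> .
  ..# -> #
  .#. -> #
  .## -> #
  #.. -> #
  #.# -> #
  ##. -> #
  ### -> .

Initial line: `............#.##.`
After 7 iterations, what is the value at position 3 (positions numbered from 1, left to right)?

iteration 1: ...........######
iteration 2: #.........##....#
iteration 3: ##.......####..##
iteration 4: .##.....##..####.
iteration 5: ####...######..##
iteration 6: ...##.##....####.
iteration 7: ..#######..##..##
position 3 holds #

#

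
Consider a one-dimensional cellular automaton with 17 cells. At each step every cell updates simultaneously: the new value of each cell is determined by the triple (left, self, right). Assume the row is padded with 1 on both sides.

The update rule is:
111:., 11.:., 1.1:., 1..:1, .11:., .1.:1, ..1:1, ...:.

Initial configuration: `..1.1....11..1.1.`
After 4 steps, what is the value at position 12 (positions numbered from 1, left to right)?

step 1: 111.11..1..111.1.
step 2: ......11111....1.
step 3: 1....1.....1..11.
step 4: .1..111...1111...
position 12 holds 1

1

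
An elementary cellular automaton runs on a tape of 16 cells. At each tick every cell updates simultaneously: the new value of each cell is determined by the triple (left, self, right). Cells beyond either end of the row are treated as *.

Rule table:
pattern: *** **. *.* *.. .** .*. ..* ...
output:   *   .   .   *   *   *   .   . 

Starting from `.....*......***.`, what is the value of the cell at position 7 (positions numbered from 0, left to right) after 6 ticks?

*....**.....**..
.*...*.*....*.*.
.**..*.**...*.*.
.*.*.*.*.*..*.*.
.*.*.*.*.**.*.*.
.*.*.*.*.*..*.*.
position 7 holds *

*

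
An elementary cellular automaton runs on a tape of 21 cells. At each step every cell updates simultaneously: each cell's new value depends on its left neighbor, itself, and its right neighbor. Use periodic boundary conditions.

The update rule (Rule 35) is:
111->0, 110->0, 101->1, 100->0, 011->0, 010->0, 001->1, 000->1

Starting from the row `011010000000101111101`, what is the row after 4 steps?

100100100000010011100

step 1: 100100111111010000010
step 2: 001001000000100111101
step 3: 010010011111001000010
step 4: 100100100000010011100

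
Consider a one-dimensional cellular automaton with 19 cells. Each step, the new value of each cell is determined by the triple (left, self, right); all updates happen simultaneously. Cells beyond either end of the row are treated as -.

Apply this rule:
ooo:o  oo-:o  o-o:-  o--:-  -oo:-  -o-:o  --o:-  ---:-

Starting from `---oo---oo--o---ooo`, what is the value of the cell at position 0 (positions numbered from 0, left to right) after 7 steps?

----o----o--o----oo
----o----o--o-----o
----o----o--o-----o  (fixed point — unchanged through step 7)
position 0 holds -

-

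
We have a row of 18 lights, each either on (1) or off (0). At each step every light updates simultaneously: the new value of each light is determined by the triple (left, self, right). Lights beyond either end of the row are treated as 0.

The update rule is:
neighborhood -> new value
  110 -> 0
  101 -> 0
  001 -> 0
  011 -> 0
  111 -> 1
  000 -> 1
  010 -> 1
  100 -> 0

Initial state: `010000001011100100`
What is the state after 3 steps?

010000001001010101

010111101001000101
010011001001010101
010000001001010101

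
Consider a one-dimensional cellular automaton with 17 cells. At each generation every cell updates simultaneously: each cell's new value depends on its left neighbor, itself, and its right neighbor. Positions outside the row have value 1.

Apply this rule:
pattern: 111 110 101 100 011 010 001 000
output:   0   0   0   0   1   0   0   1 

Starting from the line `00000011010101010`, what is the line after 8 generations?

generation 1: 01111010000000000
generation 2: 01000000111111110
generation 3: 00011110100000000
generation 4: 01010000001111110
generation 5: 00000111101000000
generation 6: 01110100000011110
generation 7: 01000001111010000
generation 8: 00011101000000110

00011101000000110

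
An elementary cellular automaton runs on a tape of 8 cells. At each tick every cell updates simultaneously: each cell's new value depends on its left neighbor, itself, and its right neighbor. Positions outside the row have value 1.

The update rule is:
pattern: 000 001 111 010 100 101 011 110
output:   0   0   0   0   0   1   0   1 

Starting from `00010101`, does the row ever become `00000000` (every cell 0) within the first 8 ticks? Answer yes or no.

00001010
00000101
00000010
00000001
00000000
all cells are 0 at tick 5

yes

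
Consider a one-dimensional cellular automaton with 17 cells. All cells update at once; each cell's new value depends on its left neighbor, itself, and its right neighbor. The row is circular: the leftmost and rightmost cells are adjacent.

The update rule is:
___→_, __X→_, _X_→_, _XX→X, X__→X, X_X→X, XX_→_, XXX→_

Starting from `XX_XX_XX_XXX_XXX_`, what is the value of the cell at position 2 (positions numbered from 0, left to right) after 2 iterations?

X

iteration 1: X_XX_XX_XX__XX__X
iteration 2: _XX_XX_XX_X_X_X_X
position 2 holds X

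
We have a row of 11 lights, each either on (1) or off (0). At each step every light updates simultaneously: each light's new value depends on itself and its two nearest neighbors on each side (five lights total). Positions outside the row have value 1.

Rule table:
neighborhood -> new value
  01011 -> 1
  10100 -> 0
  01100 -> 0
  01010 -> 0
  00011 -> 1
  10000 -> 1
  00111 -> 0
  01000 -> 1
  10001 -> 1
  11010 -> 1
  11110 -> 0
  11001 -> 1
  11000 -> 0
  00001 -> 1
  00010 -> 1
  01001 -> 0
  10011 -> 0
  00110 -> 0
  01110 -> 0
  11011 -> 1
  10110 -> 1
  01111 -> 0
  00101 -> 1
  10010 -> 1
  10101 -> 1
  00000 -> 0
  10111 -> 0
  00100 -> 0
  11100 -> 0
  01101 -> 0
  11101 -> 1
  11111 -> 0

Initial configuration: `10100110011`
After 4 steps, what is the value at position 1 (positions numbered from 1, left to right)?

11000001000
00010110111
01111101000
10000110111
position 1 holds 1

1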